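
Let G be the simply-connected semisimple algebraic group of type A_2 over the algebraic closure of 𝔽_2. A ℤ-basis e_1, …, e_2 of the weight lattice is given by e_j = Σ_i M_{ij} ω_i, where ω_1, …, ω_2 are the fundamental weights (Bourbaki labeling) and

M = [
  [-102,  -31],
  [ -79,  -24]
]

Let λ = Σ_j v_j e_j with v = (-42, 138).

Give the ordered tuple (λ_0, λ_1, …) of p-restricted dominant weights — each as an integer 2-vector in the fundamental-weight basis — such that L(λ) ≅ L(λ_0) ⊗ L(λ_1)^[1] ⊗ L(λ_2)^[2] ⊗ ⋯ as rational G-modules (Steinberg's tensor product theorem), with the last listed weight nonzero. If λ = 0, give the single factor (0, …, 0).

((0, 0), (1, 1), (1, 1))

In the fundamental-weight basis, λ has coordinates c = M·v (v = (-42, 138)):
  c_1 = -102*-42 + -31*138 = 6
  c_2 = -79*-42 + -24*138 = 6
p = 2; digits c_i = Σ_j d_{ij}·2^j, 0 ≤ d_{ij} < 2:
  c_1 = 6 = 0·2^0 + 1·2^1 + 1·2^2
  c_2 = 6 = 0·2^0 + 1·2^1 + 1·2^2
Factor λ_0 = (0, 0)
Factor λ_1 = (1, 1)
Factor λ_2 = (1, 1)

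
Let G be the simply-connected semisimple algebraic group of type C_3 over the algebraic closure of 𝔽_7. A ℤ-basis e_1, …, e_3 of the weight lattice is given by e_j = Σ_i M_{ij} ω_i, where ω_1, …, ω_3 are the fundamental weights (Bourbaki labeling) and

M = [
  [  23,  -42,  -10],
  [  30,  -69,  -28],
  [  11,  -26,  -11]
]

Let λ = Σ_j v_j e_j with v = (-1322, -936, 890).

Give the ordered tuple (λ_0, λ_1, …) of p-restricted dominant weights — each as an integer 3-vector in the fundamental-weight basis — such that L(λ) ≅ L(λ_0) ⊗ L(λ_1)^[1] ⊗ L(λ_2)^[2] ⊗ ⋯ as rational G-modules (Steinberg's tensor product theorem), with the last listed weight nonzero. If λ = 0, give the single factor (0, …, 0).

Converting to the ω-basis (c_i = row i of M dotted with v = (-1322, -936, 890)):
  c_1 = (23)·(-1322) + (-42)·(-936) + (-10)·(890) = 6
  c_2 = (30)·(-1322) + (-69)·(-936) + (-28)·(890) = 4
  c_3 = (11)·(-1322) + (-26)·(-936) + (-11)·(890) = 4
Base-7 expansion of each c_i:
  c_1 = 6 = 6·7^0
  c_2 = 4 = 4·7^0
  c_3 = 4 = 4·7^0
Factor λ_0 = (6, 4, 4)

((6, 4, 4),)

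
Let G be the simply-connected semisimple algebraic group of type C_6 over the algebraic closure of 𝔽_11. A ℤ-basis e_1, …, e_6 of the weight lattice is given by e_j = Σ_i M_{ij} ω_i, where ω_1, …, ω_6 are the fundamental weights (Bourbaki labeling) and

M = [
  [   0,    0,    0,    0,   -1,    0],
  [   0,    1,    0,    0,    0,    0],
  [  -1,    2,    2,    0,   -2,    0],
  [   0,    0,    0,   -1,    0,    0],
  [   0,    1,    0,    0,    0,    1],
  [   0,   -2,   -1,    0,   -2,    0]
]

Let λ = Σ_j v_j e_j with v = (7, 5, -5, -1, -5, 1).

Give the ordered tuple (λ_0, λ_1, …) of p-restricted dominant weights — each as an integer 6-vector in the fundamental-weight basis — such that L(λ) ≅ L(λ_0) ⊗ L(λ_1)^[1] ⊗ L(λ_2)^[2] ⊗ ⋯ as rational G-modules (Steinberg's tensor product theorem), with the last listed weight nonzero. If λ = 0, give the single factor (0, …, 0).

Converting to the ω-basis (c_i = row i of M dotted with v = (7, 5, -5, -1, -5, 1)):
  c_1 = 0·7 + 0·5 + (0)·(-5) + (0)·(-1) + (-1)·(-5) + 0·1 = 5
  c_2 = 0·7 + 1·5 + (0)·(-5) + (0)·(-1) + (0)·(-5) + 0·1 = 5
  c_3 = (-1)·(7) + 2·5 + (2)·(-5) + (0)·(-1) + (-2)·(-5) + 0·1 = 3
  c_4 = 0·7 + 0·5 + (0)·(-5) + (-1)·(-1) + (0)·(-5) + 0·1 = 1
  c_5 = 0·7 + 1·5 + (0)·(-5) + (0)·(-1) + (0)·(-5) + 1·1 = 6
  c_6 = 0·7 + (-2)·(5) + (-1)·(-5) + (0)·(-1) + (-2)·(-5) + 0·1 = 5
Expand coordinatewise in base 11:
  c_1 = 5 = 5·11^0
  c_2 = 5 = 5·11^0
  c_3 = 3 = 3·11^0
  c_4 = 1 = 1·11^0
  c_5 = 6 = 6·11^0
  c_6 = 5 = 5·11^0
λ_0 = (5, 5, 3, 1, 6, 5)

((5, 5, 3, 1, 6, 5),)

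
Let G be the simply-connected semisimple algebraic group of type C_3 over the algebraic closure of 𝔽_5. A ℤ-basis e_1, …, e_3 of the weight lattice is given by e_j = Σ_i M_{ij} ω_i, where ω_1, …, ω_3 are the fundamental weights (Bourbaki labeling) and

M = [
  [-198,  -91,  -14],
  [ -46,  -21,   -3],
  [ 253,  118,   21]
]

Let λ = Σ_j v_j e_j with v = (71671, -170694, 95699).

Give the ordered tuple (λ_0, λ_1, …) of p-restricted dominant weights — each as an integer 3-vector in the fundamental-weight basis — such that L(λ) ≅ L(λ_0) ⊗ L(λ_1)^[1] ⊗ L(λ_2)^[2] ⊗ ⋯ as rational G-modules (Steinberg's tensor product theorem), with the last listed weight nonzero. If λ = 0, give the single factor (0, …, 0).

((0, 1, 0), (2, 2, 0), (0, 4, 2), (0, 4, 4), (4, 0, 0))

ω-coordinates c = M·v, v = (71671, -170694, 95699):
  c_1 = (-198)·(71671) + (-91)·(-170694) + (-14)·(95699) = 2510
  c_2 = (-46)·(71671) + (-21)·(-170694) + (-3)·(95699) = 611
  c_3 = (253)·(71671) + (118)·(-170694) + (21)·(95699) = 550
Expand coordinatewise in base 5:
  c_1 = 2510 = 0·5^0 + 2·5^1 + 0·5^2 + 0·5^3 + 4·5^4
  c_2 = 611 = 1·5^0 + 2·5^1 + 4·5^2 + 4·5^3
  c_3 = 550 = 0·5^0 + 0·5^1 + 2·5^2 + 4·5^3
p-restricted factor λ_0 = (0, 1, 0)
p-restricted factor λ_1 = (2, 2, 0)
p-restricted factor λ_2 = (0, 4, 2)
p-restricted factor λ_3 = (0, 4, 4)
p-restricted factor λ_4 = (4, 0, 0)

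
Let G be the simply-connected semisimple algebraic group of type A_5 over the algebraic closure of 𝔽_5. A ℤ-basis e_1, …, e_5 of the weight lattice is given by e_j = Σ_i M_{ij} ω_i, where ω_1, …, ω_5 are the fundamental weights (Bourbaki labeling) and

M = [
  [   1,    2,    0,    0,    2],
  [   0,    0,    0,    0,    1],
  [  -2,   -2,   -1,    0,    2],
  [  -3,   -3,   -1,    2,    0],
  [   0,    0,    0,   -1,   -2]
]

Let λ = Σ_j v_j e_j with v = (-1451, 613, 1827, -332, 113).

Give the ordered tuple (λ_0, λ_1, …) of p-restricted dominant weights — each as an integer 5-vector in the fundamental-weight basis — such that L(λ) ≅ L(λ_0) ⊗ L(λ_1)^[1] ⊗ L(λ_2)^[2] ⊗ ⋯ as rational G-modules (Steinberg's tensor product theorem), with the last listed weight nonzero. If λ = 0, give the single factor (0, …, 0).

((1, 3, 0, 3, 1), (0, 2, 0, 4, 1), (0, 4, 3, 0, 4))

In the fundamental-weight basis, λ has coordinates c = M·v (v = (-1451, 613, 1827, -332, 113)):
  c_1 = 1*-1451 + 2*613 + 0*1827 + 0*-332 + 2*113 = 1
  c_2 = 0*-1451 + 0*613 + 0*1827 + 0*-332 + 1*113 = 113
  c_3 = -2*-1451 + -2*613 + -1*1827 + 0*-332 + 2*113 = 75
  c_4 = -3*-1451 + -3*613 + -1*1827 + 2*-332 + 0*113 = 23
  c_5 = 0*-1451 + 0*613 + 0*1827 + -1*-332 + -2*113 = 106
Base-5 expansion of each c_i:
  c_1 = 1 = 1·5^0
  c_2 = 113 = 3·5^0 + 2·5^1 + 4·5^2
  c_3 = 75 = 0·5^0 + 0·5^1 + 3·5^2
  c_4 = 23 = 3·5^0 + 4·5^1
  c_5 = 106 = 1·5^0 + 1·5^1 + 4·5^2
p-restricted factor λ_0 = (1, 3, 0, 3, 1)
p-restricted factor λ_1 = (0, 2, 0, 4, 1)
p-restricted factor λ_2 = (0, 4, 3, 0, 4)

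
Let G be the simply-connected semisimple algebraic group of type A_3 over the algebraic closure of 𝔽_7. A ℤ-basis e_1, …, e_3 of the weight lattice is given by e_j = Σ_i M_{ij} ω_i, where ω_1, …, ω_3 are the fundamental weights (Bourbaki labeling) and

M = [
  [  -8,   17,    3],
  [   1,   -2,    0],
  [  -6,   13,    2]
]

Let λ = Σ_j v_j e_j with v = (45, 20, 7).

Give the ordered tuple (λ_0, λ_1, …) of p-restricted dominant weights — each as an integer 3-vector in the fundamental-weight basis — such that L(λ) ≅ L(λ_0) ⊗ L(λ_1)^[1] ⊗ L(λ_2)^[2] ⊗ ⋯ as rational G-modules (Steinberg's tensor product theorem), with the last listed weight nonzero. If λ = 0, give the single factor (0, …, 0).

((1, 5, 4),)

Compute c_i = Σ_j M_{ij} v_j with v = (45, 20, 7):
  c_1 = -8*45 + 17*20 + 3*7 = 1
  c_2 = 1*45 + -2*20 + 0*7 = 5
  c_3 = -6*45 + 13*20 + 2*7 = 4
Base-7 expansion of each c_i:
  c_1 = 1 = 1·7^0
  c_2 = 5 = 5·7^0
  c_3 = 4 = 4·7^0
Factor λ_0 = (1, 5, 4)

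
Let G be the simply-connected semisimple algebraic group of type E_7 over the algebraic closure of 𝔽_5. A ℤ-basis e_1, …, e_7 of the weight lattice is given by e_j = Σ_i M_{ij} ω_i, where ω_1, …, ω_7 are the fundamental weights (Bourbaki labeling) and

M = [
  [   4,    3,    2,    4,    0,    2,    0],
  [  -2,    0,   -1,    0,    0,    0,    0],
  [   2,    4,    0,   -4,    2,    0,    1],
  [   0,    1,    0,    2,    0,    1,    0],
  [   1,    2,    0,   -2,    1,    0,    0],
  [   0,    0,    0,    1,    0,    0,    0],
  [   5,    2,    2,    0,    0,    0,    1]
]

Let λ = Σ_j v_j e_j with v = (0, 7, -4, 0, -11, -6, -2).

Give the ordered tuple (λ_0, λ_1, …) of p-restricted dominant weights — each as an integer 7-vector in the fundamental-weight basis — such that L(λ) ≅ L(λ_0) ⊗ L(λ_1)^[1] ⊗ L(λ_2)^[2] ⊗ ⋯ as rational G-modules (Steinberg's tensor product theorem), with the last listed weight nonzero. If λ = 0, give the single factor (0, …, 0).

((1, 4, 4, 1, 3, 0, 4),)

Compute c_i = Σ_j M_{ij} v_j with v = (0, 7, -4, 0, -11, -6, -2):
  c_1 = 4*0 + 3*7 + 2*-4 + 4*0 + 0*-11 + 2*-6 + 0*-2 = 1
  c_2 = -2*0 + 0*7 + -1*-4 + 0*0 + 0*-11 + 0*-6 + 0*-2 = 4
  c_3 = 2*0 + 4*7 + 0*-4 + -4*0 + 2*-11 + 0*-6 + 1*-2 = 4
  c_4 = 0*0 + 1*7 + 0*-4 + 2*0 + 0*-11 + 1*-6 + 0*-2 = 1
  c_5 = 1*0 + 2*7 + 0*-4 + -2*0 + 1*-11 + 0*-6 + 0*-2 = 3
  c_6 = 0*0 + 0*7 + 0*-4 + 1*0 + 0*-11 + 0*-6 + 0*-2 = 0
  c_7 = 5*0 + 2*7 + 2*-4 + 0*0 + 0*-11 + 0*-6 + 1*-2 = 4
Base-5 expansion of each c_i:
  c_1 = 1 = 1·5^0
  c_2 = 4 = 4·5^0
  c_3 = 4 = 4·5^0
  c_4 = 1 = 1·5^0
  c_5 = 3 = 3·5^0
  c_6 = 0
  c_7 = 4 = 4·5^0
λ_0 = (1, 4, 4, 1, 3, 0, 4)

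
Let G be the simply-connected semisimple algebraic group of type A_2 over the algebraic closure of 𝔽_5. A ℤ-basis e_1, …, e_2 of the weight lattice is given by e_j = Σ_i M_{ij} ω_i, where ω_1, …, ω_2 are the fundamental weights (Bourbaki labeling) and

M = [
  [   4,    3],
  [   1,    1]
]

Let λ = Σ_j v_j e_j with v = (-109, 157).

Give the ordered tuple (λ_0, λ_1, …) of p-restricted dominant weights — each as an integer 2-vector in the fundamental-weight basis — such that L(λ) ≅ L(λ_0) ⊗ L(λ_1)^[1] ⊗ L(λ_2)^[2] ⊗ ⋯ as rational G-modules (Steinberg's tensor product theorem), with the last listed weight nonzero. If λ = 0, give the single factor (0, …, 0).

((0, 3), (2, 4), (1, 1))

Change of basis e → ω: c = M·v where v = (-109, 157):
  c_1 = 4*-109 + 3*157 = 35
  c_2 = 1*-109 + 1*157 = 48
Writing each c_i in base p = 5:
  c_1 = 35 = 0·5^0 + 2·5^1 + 1·5^2
  c_2 = 48 = 3·5^0 + 4·5^1 + 1·5^2
λ_0 = (0, 3)
λ_1 = (2, 4)
λ_2 = (1, 1)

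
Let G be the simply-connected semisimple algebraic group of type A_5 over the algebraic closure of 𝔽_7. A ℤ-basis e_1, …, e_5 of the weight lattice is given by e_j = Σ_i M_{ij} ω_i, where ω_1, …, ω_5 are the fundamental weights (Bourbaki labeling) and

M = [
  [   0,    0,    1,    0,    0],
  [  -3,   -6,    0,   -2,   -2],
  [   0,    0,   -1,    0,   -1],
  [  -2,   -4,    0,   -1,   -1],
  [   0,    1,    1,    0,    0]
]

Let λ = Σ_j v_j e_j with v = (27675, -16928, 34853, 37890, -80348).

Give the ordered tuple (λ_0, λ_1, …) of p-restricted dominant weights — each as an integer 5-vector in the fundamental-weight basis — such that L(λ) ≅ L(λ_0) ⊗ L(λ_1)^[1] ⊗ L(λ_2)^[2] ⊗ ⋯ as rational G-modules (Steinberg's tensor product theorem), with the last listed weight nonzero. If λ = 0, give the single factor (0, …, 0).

Converting to the ω-basis (c_i = row i of M dotted with v = (27675, -16928, 34853, 37890, -80348)):
  c_1 = (0)·(27675) + (0)·(-16928) + (1)·(34853) + (0)·(37890) + (0)·(-80348) = 34853
  c_2 = (-3)·(27675) + (-6)·(-16928) + (0)·(34853) + (-2)·(37890) + (-2)·(-80348) = 103459
  c_3 = (0)·(27675) + (0)·(-16928) + (-1)·(34853) + (0)·(37890) + (-1)·(-80348) = 45495
  c_4 = (-2)·(27675) + (-4)·(-16928) + (0)·(34853) + (-1)·(37890) + (-1)·(-80348) = 54820
  c_5 = (0)·(27675) + (1)·(-16928) + (1)·(34853) + (0)·(37890) + (0)·(-80348) = 17925
Writing each c_i in base p = 7:
  c_1 = 34853 = 0·7^0 + 2·7^1 + 4·7^2 + 3·7^3 + 0·7^4 + 2·7^5
  c_2 = 103459 = 6·7^0 + 2·7^1 + 4·7^2 + 0·7^3 + 1·7^4 + 6·7^5
  c_3 = 45495 = 2·7^0 + 3·7^1 + 4·7^2 + 6·7^3 + 4·7^4 + 2·7^5
  c_4 = 54820 = 3·7^0 + 5·7^1 + 5·7^2 + 5·7^3 + 1·7^4 + 3·7^5
  c_5 = 17925 = 5·7^0 + 5·7^1 + 1·7^2 + 3·7^3 + 0·7^4 + 1·7^5
λ_0 = (0, 6, 2, 3, 5)
λ_1 = (2, 2, 3, 5, 5)
λ_2 = (4, 4, 4, 5, 1)
λ_3 = (3, 0, 6, 5, 3)
λ_4 = (0, 1, 4, 1, 0)
λ_5 = (2, 6, 2, 3, 1)

((0, 6, 2, 3, 5), (2, 2, 3, 5, 5), (4, 4, 4, 5, 1), (3, 0, 6, 5, 3), (0, 1, 4, 1, 0), (2, 6, 2, 3, 1))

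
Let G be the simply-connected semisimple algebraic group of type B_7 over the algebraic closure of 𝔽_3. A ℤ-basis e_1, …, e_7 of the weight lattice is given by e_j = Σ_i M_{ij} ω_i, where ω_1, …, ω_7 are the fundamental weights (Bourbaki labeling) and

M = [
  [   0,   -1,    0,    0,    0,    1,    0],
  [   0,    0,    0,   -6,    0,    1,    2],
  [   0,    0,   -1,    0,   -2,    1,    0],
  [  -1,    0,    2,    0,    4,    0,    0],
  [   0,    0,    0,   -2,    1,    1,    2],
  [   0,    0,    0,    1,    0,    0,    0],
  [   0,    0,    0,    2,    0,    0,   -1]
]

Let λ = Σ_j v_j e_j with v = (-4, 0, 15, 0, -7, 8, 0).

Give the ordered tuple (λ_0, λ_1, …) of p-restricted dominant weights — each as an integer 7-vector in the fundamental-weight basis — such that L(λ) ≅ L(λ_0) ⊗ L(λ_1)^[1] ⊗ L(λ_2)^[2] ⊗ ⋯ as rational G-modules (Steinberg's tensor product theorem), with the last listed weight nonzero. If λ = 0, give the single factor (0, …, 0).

Change of basis e → ω: c = M·v where v = (-4, 0, 15, 0, -7, 8, 0):
  c_1 = 0*-4 + -1*0 + 0*15 + 0*0 + 0*-7 + 1*8 + 0*0 = 8
  c_2 = 0*-4 + 0*0 + 0*15 + -6*0 + 0*-7 + 1*8 + 2*0 = 8
  c_3 = 0*-4 + 0*0 + -1*15 + 0*0 + -2*-7 + 1*8 + 0*0 = 7
  c_4 = -1*-4 + 0*0 + 2*15 + 0*0 + 4*-7 + 0*8 + 0*0 = 6
  c_5 = 0*-4 + 0*0 + 0*15 + -2*0 + 1*-7 + 1*8 + 2*0 = 1
  c_6 = 0*-4 + 0*0 + 0*15 + 1*0 + 0*-7 + 0*8 + 0*0 = 0
  c_7 = 0*-4 + 0*0 + 0*15 + 2*0 + 0*-7 + 0*8 + -1*0 = 0
Expand coordinatewise in base 3:
  c_1 = 8 = 2·3^0 + 2·3^1
  c_2 = 8 = 2·3^0 + 2·3^1
  c_3 = 7 = 1·3^0 + 2·3^1
  c_4 = 6 = 0·3^0 + 2·3^1
  c_5 = 1 = 1·3^0
  c_6 = 0
  c_7 = 0
Factor λ_0 = (2, 2, 1, 0, 1, 0, 0)
Factor λ_1 = (2, 2, 2, 2, 0, 0, 0)

((2, 2, 1, 0, 1, 0, 0), (2, 2, 2, 2, 0, 0, 0))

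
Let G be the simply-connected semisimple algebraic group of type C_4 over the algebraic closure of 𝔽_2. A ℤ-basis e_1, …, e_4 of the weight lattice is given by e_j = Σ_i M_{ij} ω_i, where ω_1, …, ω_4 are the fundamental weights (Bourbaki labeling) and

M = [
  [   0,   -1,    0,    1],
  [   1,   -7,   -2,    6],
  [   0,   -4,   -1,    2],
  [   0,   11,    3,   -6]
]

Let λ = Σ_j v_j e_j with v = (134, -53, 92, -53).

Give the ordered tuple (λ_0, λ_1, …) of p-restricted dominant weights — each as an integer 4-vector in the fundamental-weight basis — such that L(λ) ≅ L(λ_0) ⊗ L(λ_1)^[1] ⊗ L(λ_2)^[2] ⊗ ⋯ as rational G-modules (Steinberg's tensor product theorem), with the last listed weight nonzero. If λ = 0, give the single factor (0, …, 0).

Compute c_i = Σ_j M_{ij} v_j with v = (134, -53, 92, -53):
  c_1 = 0·134 + (-1)·(-53) + 0·92 + (1)·(-53) = 0
  c_2 = 1·134 + (-7)·(-53) + (-2)·(92) + (6)·(-53) = 3
  c_3 = 0·134 + (-4)·(-53) + (-1)·(92) + (2)·(-53) = 14
  c_4 = 0·134 + (11)·(-53) + 3·92 + (-6)·(-53) = 11
p = 2; digits c_i = Σ_j d_{ij}·2^j, 0 ≤ d_{ij} < 2:
  c_1 = 0
  c_2 = 3 = 1·2^0 + 1·2^1
  c_3 = 14 = 0·2^0 + 1·2^1 + 1·2^2 + 1·2^3
  c_4 = 11 = 1·2^0 + 1·2^1 + 0·2^2 + 1·2^3
p-restricted factor λ_0 = (0, 1, 0, 1)
p-restricted factor λ_1 = (0, 1, 1, 1)
p-restricted factor λ_2 = (0, 0, 1, 0)
p-restricted factor λ_3 = (0, 0, 1, 1)

((0, 1, 0, 1), (0, 1, 1, 1), (0, 0, 1, 0), (0, 0, 1, 1))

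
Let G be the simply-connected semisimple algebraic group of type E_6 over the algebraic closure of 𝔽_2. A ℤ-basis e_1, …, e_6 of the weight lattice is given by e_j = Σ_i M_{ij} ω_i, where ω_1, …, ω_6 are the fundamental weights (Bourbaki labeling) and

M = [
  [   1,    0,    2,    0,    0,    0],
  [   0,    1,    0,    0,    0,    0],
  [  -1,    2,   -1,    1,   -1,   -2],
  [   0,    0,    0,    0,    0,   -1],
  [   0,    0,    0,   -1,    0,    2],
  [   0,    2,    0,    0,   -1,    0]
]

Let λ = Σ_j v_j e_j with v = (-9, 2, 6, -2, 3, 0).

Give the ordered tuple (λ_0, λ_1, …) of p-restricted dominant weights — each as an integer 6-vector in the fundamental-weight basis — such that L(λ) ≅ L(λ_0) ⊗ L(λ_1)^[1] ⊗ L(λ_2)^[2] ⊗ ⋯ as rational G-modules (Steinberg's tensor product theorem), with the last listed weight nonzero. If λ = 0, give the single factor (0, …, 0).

Change of basis e → ω: c = M·v where v = (-9, 2, 6, -2, 3, 0):
  c_1 = 1*-9 + 0*2 + 2*6 + 0*-2 + 0*3 + 0*0 = 3
  c_2 = 0*-9 + 1*2 + 0*6 + 0*-2 + 0*3 + 0*0 = 2
  c_3 = -1*-9 + 2*2 + -1*6 + 1*-2 + -1*3 + -2*0 = 2
  c_4 = 0*-9 + 0*2 + 0*6 + 0*-2 + 0*3 + -1*0 = 0
  c_5 = 0*-9 + 0*2 + 0*6 + -1*-2 + 0*3 + 2*0 = 2
  c_6 = 0*-9 + 2*2 + 0*6 + 0*-2 + -1*3 + 0*0 = 1
Writing each c_i in base p = 2:
  c_1 = 3 = 1·2^0 + 1·2^1
  c_2 = 2 = 0·2^0 + 1·2^1
  c_3 = 2 = 0·2^0 + 1·2^1
  c_4 = 0
  c_5 = 2 = 0·2^0 + 1·2^1
  c_6 = 1 = 1·2^0
Factor λ_0 = (1, 0, 0, 0, 0, 1)
Factor λ_1 = (1, 1, 1, 0, 1, 0)

((1, 0, 0, 0, 0, 1), (1, 1, 1, 0, 1, 0))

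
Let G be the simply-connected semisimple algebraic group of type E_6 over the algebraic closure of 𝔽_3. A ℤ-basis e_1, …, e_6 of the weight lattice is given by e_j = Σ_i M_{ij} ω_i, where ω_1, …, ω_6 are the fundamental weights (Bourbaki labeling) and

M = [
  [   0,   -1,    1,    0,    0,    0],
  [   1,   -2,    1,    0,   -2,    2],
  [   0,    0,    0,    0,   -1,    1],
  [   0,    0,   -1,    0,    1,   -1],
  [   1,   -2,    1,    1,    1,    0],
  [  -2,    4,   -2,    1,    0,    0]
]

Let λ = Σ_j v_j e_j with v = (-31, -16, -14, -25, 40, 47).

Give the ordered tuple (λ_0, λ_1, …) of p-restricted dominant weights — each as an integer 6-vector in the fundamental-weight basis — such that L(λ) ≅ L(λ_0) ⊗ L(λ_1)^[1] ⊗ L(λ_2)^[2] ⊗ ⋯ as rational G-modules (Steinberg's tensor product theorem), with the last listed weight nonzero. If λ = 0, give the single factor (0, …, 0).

Converting to the ω-basis (c_i = row i of M dotted with v = (-31, -16, -14, -25, 40, 47)):
  c_1 = 0*-31 + -1*-16 + 1*-14 + 0*-25 + 0*40 + 0*47 = 2
  c_2 = 1*-31 + -2*-16 + 1*-14 + 0*-25 + -2*40 + 2*47 = 1
  c_3 = 0*-31 + 0*-16 + 0*-14 + 0*-25 + -1*40 + 1*47 = 7
  c_4 = 0*-31 + 0*-16 + -1*-14 + 0*-25 + 1*40 + -1*47 = 7
  c_5 = 1*-31 + -2*-16 + 1*-14 + 1*-25 + 1*40 + 0*47 = 2
  c_6 = -2*-31 + 4*-16 + -2*-14 + 1*-25 + 0*40 + 0*47 = 1
Expand coordinatewise in base 3:
  c_1 = 2 = 2·3^0
  c_2 = 1 = 1·3^0
  c_3 = 7 = 1·3^0 + 2·3^1
  c_4 = 7 = 1·3^0 + 2·3^1
  c_5 = 2 = 2·3^0
  c_6 = 1 = 1·3^0
p-restricted factor λ_0 = (2, 1, 1, 1, 2, 1)
p-restricted factor λ_1 = (0, 0, 2, 2, 0, 0)

((2, 1, 1, 1, 2, 1), (0, 0, 2, 2, 0, 0))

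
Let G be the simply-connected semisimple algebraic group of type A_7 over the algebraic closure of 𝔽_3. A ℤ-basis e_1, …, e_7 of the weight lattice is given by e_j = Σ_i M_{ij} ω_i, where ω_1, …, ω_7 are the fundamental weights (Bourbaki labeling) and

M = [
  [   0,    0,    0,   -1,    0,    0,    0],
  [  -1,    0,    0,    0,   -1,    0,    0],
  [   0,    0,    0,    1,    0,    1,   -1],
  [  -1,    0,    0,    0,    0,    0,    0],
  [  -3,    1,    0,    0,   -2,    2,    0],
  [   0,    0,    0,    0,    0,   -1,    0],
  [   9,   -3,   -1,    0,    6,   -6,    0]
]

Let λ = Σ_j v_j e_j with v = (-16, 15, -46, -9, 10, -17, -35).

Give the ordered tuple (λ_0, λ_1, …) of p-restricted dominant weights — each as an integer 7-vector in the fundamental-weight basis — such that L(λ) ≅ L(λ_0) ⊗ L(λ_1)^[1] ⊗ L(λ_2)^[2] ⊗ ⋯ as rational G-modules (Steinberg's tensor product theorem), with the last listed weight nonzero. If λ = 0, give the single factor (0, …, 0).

Change of basis e → ω: c = M·v where v = (-16, 15, -46, -9, 10, -17, -35):
  c_1 = (0)·(-16) + 0·15 + (0)·(-46) + (-1)·(-9) + 0·10 + (0)·(-17) + (0)·(-35) = 9
  c_2 = (-1)·(-16) + 0·15 + (0)·(-46) + (0)·(-9) + (-1)·(10) + (0)·(-17) + (0)·(-35) = 6
  c_3 = (0)·(-16) + 0·15 + (0)·(-46) + (1)·(-9) + 0·10 + (1)·(-17) + (-1)·(-35) = 9
  c_4 = (-1)·(-16) + 0·15 + (0)·(-46) + (0)·(-9) + 0·10 + (0)·(-17) + (0)·(-35) = 16
  c_5 = (-3)·(-16) + 1·15 + (0)·(-46) + (0)·(-9) + (-2)·(10) + (2)·(-17) + (0)·(-35) = 9
  c_6 = (0)·(-16) + 0·15 + (0)·(-46) + (0)·(-9) + 0·10 + (-1)·(-17) + (0)·(-35) = 17
  c_7 = (9)·(-16) + (-3)·(15) + (-1)·(-46) + (0)·(-9) + 6·10 + (-6)·(-17) + (0)·(-35) = 19
Expand coordinatewise in base 3:
  c_1 = 9 = 0·3^0 + 0·3^1 + 1·3^2
  c_2 = 6 = 0·3^0 + 2·3^1
  c_3 = 9 = 0·3^0 + 0·3^1 + 1·3^2
  c_4 = 16 = 1·3^0 + 2·3^1 + 1·3^2
  c_5 = 9 = 0·3^0 + 0·3^1 + 1·3^2
  c_6 = 17 = 2·3^0 + 2·3^1 + 1·3^2
  c_7 = 19 = 1·3^0 + 0·3^1 + 2·3^2
λ_0 = (0, 0, 0, 1, 0, 2, 1)
λ_1 = (0, 2, 0, 2, 0, 2, 0)
λ_2 = (1, 0, 1, 1, 1, 1, 2)

((0, 0, 0, 1, 0, 2, 1), (0, 2, 0, 2, 0, 2, 0), (1, 0, 1, 1, 1, 1, 2))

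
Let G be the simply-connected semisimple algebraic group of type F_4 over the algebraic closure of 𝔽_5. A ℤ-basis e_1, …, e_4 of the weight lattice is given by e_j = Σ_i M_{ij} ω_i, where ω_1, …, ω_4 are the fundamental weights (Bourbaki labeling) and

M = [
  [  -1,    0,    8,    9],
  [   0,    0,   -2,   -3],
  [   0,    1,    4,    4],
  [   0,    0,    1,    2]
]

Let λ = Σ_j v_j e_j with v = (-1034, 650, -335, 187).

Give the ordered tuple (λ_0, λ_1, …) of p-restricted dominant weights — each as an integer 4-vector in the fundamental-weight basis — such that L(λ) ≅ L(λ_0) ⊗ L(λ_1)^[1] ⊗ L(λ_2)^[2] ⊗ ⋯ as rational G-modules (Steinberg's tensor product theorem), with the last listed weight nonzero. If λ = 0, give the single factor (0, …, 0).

In the fundamental-weight basis, λ has coordinates c = M·v (v = (-1034, 650, -335, 187)):
  c_1 = (-1)·(-1034) + 0·650 + (8)·(-335) + 9·187 = 37
  c_2 = (0)·(-1034) + 0·650 + (-2)·(-335) + (-3)·(187) = 109
  c_3 = (0)·(-1034) + 1·650 + (4)·(-335) + 4·187 = 58
  c_4 = (0)·(-1034) + 0·650 + (1)·(-335) + 2·187 = 39
p = 5; digits c_i = Σ_j d_{ij}·5^j, 0 ≤ d_{ij} < 5:
  c_1 = 37 = 2·5^0 + 2·5^1 + 1·5^2
  c_2 = 109 = 4·5^0 + 1·5^1 + 4·5^2
  c_3 = 58 = 3·5^0 + 1·5^1 + 2·5^2
  c_4 = 39 = 4·5^0 + 2·5^1 + 1·5^2
λ_0 = (2, 4, 3, 4)
λ_1 = (2, 1, 1, 2)
λ_2 = (1, 4, 2, 1)

((2, 4, 3, 4), (2, 1, 1, 2), (1, 4, 2, 1))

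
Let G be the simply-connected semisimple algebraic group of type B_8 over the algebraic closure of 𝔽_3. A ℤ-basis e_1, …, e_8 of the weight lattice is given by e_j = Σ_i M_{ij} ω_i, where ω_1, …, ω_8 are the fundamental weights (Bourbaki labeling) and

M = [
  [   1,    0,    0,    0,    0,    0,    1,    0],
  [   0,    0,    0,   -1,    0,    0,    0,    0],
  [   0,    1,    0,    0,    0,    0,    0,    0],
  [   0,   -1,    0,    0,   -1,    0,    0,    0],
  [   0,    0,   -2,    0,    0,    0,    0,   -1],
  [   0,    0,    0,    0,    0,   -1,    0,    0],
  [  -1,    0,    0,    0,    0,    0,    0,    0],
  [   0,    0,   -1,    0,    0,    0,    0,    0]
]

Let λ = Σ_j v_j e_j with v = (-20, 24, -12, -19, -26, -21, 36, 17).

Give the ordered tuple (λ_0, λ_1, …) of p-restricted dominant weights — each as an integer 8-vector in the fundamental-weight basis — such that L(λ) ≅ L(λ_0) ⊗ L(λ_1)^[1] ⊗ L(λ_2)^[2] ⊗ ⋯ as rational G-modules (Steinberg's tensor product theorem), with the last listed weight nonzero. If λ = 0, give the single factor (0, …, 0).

Change of basis e → ω: c = M·v where v = (-20, 24, -12, -19, -26, -21, 36, 17):
  c_1 = 1*-20 + 0*24 + 0*-12 + 0*-19 + 0*-26 + 0*-21 + 1*36 + 0*17 = 16
  c_2 = 0*-20 + 0*24 + 0*-12 + -1*-19 + 0*-26 + 0*-21 + 0*36 + 0*17 = 19
  c_3 = 0*-20 + 1*24 + 0*-12 + 0*-19 + 0*-26 + 0*-21 + 0*36 + 0*17 = 24
  c_4 = 0*-20 + -1*24 + 0*-12 + 0*-19 + -1*-26 + 0*-21 + 0*36 + 0*17 = 2
  c_5 = 0*-20 + 0*24 + -2*-12 + 0*-19 + 0*-26 + 0*-21 + 0*36 + -1*17 = 7
  c_6 = 0*-20 + 0*24 + 0*-12 + 0*-19 + 0*-26 + -1*-21 + 0*36 + 0*17 = 21
  c_7 = -1*-20 + 0*24 + 0*-12 + 0*-19 + 0*-26 + 0*-21 + 0*36 + 0*17 = 20
  c_8 = 0*-20 + 0*24 + -1*-12 + 0*-19 + 0*-26 + 0*-21 + 0*36 + 0*17 = 12
Writing each c_i in base p = 3:
  c_1 = 16 = 1·3^0 + 2·3^1 + 1·3^2
  c_2 = 19 = 1·3^0 + 0·3^1 + 2·3^2
  c_3 = 24 = 0·3^0 + 2·3^1 + 2·3^2
  c_4 = 2 = 2·3^0
  c_5 = 7 = 1·3^0 + 2·3^1
  c_6 = 21 = 0·3^0 + 1·3^1 + 2·3^2
  c_7 = 20 = 2·3^0 + 0·3^1 + 2·3^2
  c_8 = 12 = 0·3^0 + 1·3^1 + 1·3^2
λ_0 = (1, 1, 0, 2, 1, 0, 2, 0)
λ_1 = (2, 0, 2, 0, 2, 1, 0, 1)
λ_2 = (1, 2, 2, 0, 0, 2, 2, 1)

((1, 1, 0, 2, 1, 0, 2, 0), (2, 0, 2, 0, 2, 1, 0, 1), (1, 2, 2, 0, 0, 2, 2, 1))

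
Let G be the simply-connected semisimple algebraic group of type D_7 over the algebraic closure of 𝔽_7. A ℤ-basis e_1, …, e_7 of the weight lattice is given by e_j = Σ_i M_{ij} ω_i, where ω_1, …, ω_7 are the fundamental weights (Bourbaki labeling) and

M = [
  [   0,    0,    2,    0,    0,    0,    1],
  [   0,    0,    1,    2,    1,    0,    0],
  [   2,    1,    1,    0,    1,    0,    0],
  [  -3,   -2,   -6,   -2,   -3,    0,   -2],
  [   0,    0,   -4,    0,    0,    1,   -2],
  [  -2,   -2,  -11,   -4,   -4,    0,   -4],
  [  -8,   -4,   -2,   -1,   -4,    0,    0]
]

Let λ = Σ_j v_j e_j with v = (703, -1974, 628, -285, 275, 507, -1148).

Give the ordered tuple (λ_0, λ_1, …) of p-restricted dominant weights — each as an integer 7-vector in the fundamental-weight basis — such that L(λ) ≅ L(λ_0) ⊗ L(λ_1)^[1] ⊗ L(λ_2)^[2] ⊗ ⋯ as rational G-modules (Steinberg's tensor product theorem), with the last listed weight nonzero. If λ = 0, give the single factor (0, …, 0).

ω-coordinates c = M·v, v = (703, -1974, 628, -285, 275, 507, -1148):
  c_1 = (0)·(703) + (0)·(-1974) + (2)·(628) + (0)·(-285) + (0)·(275) + (0)·(507) + (1)·(-1148) = 108
  c_2 = (0)·(703) + (0)·(-1974) + (1)·(628) + (2)·(-285) + (1)·(275) + (0)·(507) + (0)·(-1148) = 333
  c_3 = (2)·(703) + (1)·(-1974) + (1)·(628) + (0)·(-285) + (1)·(275) + (0)·(507) + (0)·(-1148) = 335
  c_4 = (-3)·(703) + (-2)·(-1974) + (-6)·(628) + (-2)·(-285) + (-3)·(275) + (0)·(507) + (-2)·(-1148) = 112
  c_5 = (0)·(703) + (0)·(-1974) + (-4)·(628) + (0)·(-285) + (0)·(275) + (1)·(507) + (-2)·(-1148) = 291
  c_6 = (-2)·(703) + (-2)·(-1974) + (-11)·(628) + (-4)·(-285) + (-4)·(275) + (0)·(507) + (-4)·(-1148) = 266
  c_7 = (-8)·(703) + (-4)·(-1974) + (-2)·(628) + (-1)·(-285) + (-4)·(275) + (0)·(507) + (0)·(-1148) = 201
Writing each c_i in base p = 7:
  c_1 = 108 = 3·7^0 + 1·7^1 + 2·7^2
  c_2 = 333 = 4·7^0 + 5·7^1 + 6·7^2
  c_3 = 335 = 6·7^0 + 5·7^1 + 6·7^2
  c_4 = 112 = 0·7^0 + 2·7^1 + 2·7^2
  c_5 = 291 = 4·7^0 + 6·7^1 + 5·7^2
  c_6 = 266 = 0·7^0 + 3·7^1 + 5·7^2
  c_7 = 201 = 5·7^0 + 0·7^1 + 4·7^2
Factor λ_0 = (3, 4, 6, 0, 4, 0, 5)
Factor λ_1 = (1, 5, 5, 2, 6, 3, 0)
Factor λ_2 = (2, 6, 6, 2, 5, 5, 4)

((3, 4, 6, 0, 4, 0, 5), (1, 5, 5, 2, 6, 3, 0), (2, 6, 6, 2, 5, 5, 4))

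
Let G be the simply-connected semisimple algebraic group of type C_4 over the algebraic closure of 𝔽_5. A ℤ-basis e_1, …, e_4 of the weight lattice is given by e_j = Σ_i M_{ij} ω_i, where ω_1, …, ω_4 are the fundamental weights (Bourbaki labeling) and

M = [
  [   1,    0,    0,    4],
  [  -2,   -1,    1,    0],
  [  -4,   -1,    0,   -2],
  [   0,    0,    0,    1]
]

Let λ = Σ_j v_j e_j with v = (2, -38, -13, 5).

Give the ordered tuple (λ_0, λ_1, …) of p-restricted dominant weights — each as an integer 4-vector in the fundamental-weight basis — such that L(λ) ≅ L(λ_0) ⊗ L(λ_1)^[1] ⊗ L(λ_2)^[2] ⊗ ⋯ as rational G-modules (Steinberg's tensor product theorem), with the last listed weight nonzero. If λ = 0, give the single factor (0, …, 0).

((2, 1, 0, 0), (4, 4, 4, 1))

Compute c_i = Σ_j M_{ij} v_j with v = (2, -38, -13, 5):
  c_1 = 1*2 + 0*-38 + 0*-13 + 4*5 = 22
  c_2 = -2*2 + -1*-38 + 1*-13 + 0*5 = 21
  c_3 = -4*2 + -1*-38 + 0*-13 + -2*5 = 20
  c_4 = 0*2 + 0*-38 + 0*-13 + 1*5 = 5
Base-5 expansion of each c_i:
  c_1 = 22 = 2·5^0 + 4·5^1
  c_2 = 21 = 1·5^0 + 4·5^1
  c_3 = 20 = 0·5^0 + 4·5^1
  c_4 = 5 = 0·5^0 + 1·5^1
p-restricted factor λ_0 = (2, 1, 0, 0)
p-restricted factor λ_1 = (4, 4, 4, 1)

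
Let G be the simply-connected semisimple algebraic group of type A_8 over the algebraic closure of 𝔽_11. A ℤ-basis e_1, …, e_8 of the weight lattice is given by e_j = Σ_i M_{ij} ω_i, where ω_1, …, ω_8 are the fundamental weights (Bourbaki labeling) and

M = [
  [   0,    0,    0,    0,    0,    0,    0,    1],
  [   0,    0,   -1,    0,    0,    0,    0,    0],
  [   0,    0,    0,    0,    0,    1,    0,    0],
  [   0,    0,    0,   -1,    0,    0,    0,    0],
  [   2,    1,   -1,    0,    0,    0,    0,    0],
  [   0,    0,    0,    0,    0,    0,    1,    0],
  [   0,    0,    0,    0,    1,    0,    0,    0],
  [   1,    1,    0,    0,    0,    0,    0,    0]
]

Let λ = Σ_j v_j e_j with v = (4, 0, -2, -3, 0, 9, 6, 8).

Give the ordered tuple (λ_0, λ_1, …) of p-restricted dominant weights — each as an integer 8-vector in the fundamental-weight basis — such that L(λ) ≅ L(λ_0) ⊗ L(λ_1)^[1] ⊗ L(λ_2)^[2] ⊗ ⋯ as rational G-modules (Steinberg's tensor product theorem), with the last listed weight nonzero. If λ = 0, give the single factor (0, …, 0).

In the fundamental-weight basis, λ has coordinates c = M·v (v = (4, 0, -2, -3, 0, 9, 6, 8)):
  c_1 = 0·4 + 0·0 + (0)·(-2) + (0)·(-3) + 0·0 + 0·9 + 0·6 + 1·8 = 8
  c_2 = 0·4 + 0·0 + (-1)·(-2) + (0)·(-3) + 0·0 + 0·9 + 0·6 + 0·8 = 2
  c_3 = 0·4 + 0·0 + (0)·(-2) + (0)·(-3) + 0·0 + 1·9 + 0·6 + 0·8 = 9
  c_4 = 0·4 + 0·0 + (0)·(-2) + (-1)·(-3) + 0·0 + 0·9 + 0·6 + 0·8 = 3
  c_5 = 2·4 + 1·0 + (-1)·(-2) + (0)·(-3) + 0·0 + 0·9 + 0·6 + 0·8 = 10
  c_6 = 0·4 + 0·0 + (0)·(-2) + (0)·(-3) + 0·0 + 0·9 + 1·6 + 0·8 = 6
  c_7 = 0·4 + 0·0 + (0)·(-2) + (0)·(-3) + 1·0 + 0·9 + 0·6 + 0·8 = 0
  c_8 = 1·4 + 1·0 + (0)·(-2) + (0)·(-3) + 0·0 + 0·9 + 0·6 + 0·8 = 4
p = 11; digits c_i = Σ_j d_{ij}·11^j, 0 ≤ d_{ij} < 11:
  c_1 = 8 = 8·11^0
  c_2 = 2 = 2·11^0
  c_3 = 9 = 9·11^0
  c_4 = 3 = 3·11^0
  c_5 = 10 = 10·11^0
  c_6 = 6 = 6·11^0
  c_7 = 0
  c_8 = 4 = 4·11^0
p-restricted factor λ_0 = (8, 2, 9, 3, 10, 6, 0, 4)

((8, 2, 9, 3, 10, 6, 0, 4),)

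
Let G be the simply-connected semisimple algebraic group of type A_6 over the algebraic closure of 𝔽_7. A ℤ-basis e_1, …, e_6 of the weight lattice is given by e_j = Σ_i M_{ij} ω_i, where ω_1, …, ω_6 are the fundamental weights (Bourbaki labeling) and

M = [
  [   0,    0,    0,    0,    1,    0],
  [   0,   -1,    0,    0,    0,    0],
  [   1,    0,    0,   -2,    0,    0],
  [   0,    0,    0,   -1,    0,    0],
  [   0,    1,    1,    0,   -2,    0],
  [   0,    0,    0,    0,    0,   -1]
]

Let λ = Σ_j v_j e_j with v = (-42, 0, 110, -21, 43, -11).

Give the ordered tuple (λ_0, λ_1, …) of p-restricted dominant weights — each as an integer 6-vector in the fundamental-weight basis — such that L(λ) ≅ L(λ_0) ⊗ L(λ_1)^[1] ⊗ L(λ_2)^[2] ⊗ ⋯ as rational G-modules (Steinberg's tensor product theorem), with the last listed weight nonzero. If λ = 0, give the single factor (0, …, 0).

((1, 0, 0, 0, 3, 4), (6, 0, 0, 3, 3, 1))

ω-coordinates c = M·v, v = (-42, 0, 110, -21, 43, -11):
  c_1 = (0)·(-42) + (0)·(0) + (0)·(110) + (0)·(-21) + (1)·(43) + (0)·(-11) = 43
  c_2 = (0)·(-42) + (-1)·(0) + (0)·(110) + (0)·(-21) + (0)·(43) + (0)·(-11) = 0
  c_3 = (1)·(-42) + (0)·(0) + (0)·(110) + (-2)·(-21) + (0)·(43) + (0)·(-11) = 0
  c_4 = (0)·(-42) + (0)·(0) + (0)·(110) + (-1)·(-21) + (0)·(43) + (0)·(-11) = 21
  c_5 = (0)·(-42) + (1)·(0) + (1)·(110) + (0)·(-21) + (-2)·(43) + (0)·(-11) = 24
  c_6 = (0)·(-42) + (0)·(0) + (0)·(110) + (0)·(-21) + (0)·(43) + (-1)·(-11) = 11
Writing each c_i in base p = 7:
  c_1 = 43 = 1·7^0 + 6·7^1
  c_2 = 0
  c_3 = 0
  c_4 = 21 = 0·7^0 + 3·7^1
  c_5 = 24 = 3·7^0 + 3·7^1
  c_6 = 11 = 4·7^0 + 1·7^1
λ_0 = (1, 0, 0, 0, 3, 4)
λ_1 = (6, 0, 0, 3, 3, 1)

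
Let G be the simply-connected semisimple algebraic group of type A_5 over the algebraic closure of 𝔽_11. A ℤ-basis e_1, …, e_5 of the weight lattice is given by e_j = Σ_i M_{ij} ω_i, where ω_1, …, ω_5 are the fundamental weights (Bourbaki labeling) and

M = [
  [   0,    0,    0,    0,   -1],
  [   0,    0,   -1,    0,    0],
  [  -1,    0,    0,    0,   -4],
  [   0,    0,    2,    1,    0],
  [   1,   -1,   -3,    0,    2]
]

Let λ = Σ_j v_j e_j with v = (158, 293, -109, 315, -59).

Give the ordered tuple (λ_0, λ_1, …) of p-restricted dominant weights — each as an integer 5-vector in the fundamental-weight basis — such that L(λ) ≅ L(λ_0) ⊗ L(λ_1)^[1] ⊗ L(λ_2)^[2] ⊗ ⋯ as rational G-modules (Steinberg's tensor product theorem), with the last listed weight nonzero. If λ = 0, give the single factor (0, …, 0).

((4, 10, 1, 9, 8), (5, 9, 7, 8, 6))

Converting to the ω-basis (c_i = row i of M dotted with v = (158, 293, -109, 315, -59)):
  c_1 = 0·158 + 0·293 + (0)·(-109) + 0·315 + (-1)·(-59) = 59
  c_2 = 0·158 + 0·293 + (-1)·(-109) + 0·315 + (0)·(-59) = 109
  c_3 = (-1)·(158) + 0·293 + (0)·(-109) + 0·315 + (-4)·(-59) = 78
  c_4 = 0·158 + 0·293 + (2)·(-109) + 1·315 + (0)·(-59) = 97
  c_5 = 1·158 + (-1)·(293) + (-3)·(-109) + 0·315 + (2)·(-59) = 74
p = 11; digits c_i = Σ_j d_{ij}·11^j, 0 ≤ d_{ij} < 11:
  c_1 = 59 = 4·11^0 + 5·11^1
  c_2 = 109 = 10·11^0 + 9·11^1
  c_3 = 78 = 1·11^0 + 7·11^1
  c_4 = 97 = 9·11^0 + 8·11^1
  c_5 = 74 = 8·11^0 + 6·11^1
λ_0 = (4, 10, 1, 9, 8)
λ_1 = (5, 9, 7, 8, 6)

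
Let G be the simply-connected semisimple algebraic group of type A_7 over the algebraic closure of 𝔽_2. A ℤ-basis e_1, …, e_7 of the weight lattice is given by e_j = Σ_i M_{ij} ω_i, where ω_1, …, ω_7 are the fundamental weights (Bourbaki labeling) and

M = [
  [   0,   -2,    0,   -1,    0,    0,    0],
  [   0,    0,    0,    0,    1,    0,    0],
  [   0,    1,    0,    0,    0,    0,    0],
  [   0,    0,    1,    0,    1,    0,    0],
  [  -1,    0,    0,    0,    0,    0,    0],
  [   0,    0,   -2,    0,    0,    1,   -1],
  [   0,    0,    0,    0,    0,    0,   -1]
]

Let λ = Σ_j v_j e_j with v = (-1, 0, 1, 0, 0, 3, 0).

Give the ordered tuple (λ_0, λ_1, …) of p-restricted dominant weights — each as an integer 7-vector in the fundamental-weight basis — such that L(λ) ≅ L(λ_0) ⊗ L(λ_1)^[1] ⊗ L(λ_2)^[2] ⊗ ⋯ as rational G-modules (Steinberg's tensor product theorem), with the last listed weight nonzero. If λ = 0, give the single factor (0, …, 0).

((0, 0, 0, 1, 1, 1, 0),)

ω-coordinates c = M·v, v = (-1, 0, 1, 0, 0, 3, 0):
  c_1 = (0)·(-1) + (-2)·(0) + (0)·(1) + (-1)·(0) + (0)·(0) + (0)·(3) + (0)·(0) = 0
  c_2 = (0)·(-1) + (0)·(0) + (0)·(1) + (0)·(0) + (1)·(0) + (0)·(3) + (0)·(0) = 0
  c_3 = (0)·(-1) + (1)·(0) + (0)·(1) + (0)·(0) + (0)·(0) + (0)·(3) + (0)·(0) = 0
  c_4 = (0)·(-1) + (0)·(0) + (1)·(1) + (0)·(0) + (1)·(0) + (0)·(3) + (0)·(0) = 1
  c_5 = (-1)·(-1) + (0)·(0) + (0)·(1) + (0)·(0) + (0)·(0) + (0)·(3) + (0)·(0) = 1
  c_6 = (0)·(-1) + (0)·(0) + (-2)·(1) + (0)·(0) + (0)·(0) + (1)·(3) + (-1)·(0) = 1
  c_7 = (0)·(-1) + (0)·(0) + (0)·(1) + (0)·(0) + (0)·(0) + (0)·(3) + (-1)·(0) = 0
Expand coordinatewise in base 2:
  c_1 = 0
  c_2 = 0
  c_3 = 0
  c_4 = 1 = 1·2^0
  c_5 = 1 = 1·2^0
  c_6 = 1 = 1·2^0
  c_7 = 0
p-restricted factor λ_0 = (0, 0, 0, 1, 1, 1, 0)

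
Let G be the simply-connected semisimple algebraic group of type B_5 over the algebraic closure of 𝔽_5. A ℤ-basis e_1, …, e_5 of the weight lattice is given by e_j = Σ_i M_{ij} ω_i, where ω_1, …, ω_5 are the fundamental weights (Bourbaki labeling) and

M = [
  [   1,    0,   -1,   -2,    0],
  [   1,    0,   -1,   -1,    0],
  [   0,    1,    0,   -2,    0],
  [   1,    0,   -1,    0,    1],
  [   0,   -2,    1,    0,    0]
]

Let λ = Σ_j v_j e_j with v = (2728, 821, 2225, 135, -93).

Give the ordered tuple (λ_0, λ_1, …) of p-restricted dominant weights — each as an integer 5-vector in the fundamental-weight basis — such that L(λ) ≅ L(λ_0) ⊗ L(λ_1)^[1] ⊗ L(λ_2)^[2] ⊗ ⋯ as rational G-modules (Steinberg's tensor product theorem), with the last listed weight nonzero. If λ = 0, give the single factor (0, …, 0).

((3, 3, 1, 0, 3), (1, 3, 0, 2, 1), (4, 4, 2, 1, 3), (1, 2, 4, 3, 4))

Compute c_i = Σ_j M_{ij} v_j with v = (2728, 821, 2225, 135, -93):
  c_1 = 1·2728 + 0·821 + (-1)·(2225) + (-2)·(135) + (0)·(-93) = 233
  c_2 = 1·2728 + 0·821 + (-1)·(2225) + (-1)·(135) + (0)·(-93) = 368
  c_3 = 0·2728 + 1·821 + 0·2225 + (-2)·(135) + (0)·(-93) = 551
  c_4 = 1·2728 + 0·821 + (-1)·(2225) + 0·135 + (1)·(-93) = 410
  c_5 = 0·2728 + (-2)·(821) + 1·2225 + 0·135 + (0)·(-93) = 583
Writing each c_i in base p = 5:
  c_1 = 233 = 3·5^0 + 1·5^1 + 4·5^2 + 1·5^3
  c_2 = 368 = 3·5^0 + 3·5^1 + 4·5^2 + 2·5^3
  c_3 = 551 = 1·5^0 + 0·5^1 + 2·5^2 + 4·5^3
  c_4 = 410 = 0·5^0 + 2·5^1 + 1·5^2 + 3·5^3
  c_5 = 583 = 3·5^0 + 1·5^1 + 3·5^2 + 4·5^3
λ_0 = (3, 3, 1, 0, 3)
λ_1 = (1, 3, 0, 2, 1)
λ_2 = (4, 4, 2, 1, 3)
λ_3 = (1, 2, 4, 3, 4)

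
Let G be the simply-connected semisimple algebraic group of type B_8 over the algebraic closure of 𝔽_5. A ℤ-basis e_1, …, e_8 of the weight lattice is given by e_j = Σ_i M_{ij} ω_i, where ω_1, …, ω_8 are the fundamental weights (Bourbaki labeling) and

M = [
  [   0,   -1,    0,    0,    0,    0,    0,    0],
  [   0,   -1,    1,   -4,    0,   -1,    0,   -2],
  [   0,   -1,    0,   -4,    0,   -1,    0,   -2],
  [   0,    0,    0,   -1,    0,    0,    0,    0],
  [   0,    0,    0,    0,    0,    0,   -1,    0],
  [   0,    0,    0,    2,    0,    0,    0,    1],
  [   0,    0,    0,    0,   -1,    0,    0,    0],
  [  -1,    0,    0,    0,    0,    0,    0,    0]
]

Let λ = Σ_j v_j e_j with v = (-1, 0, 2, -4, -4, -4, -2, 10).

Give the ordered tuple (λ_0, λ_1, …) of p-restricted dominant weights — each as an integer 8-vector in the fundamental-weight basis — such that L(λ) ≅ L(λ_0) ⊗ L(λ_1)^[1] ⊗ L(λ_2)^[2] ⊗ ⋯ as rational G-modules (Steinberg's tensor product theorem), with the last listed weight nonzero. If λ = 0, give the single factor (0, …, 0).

ω-coordinates c = M·v, v = (-1, 0, 2, -4, -4, -4, -2, 10):
  c_1 = 0*-1 + -1*0 + 0*2 + 0*-4 + 0*-4 + 0*-4 + 0*-2 + 0*10 = 0
  c_2 = 0*-1 + -1*0 + 1*2 + -4*-4 + 0*-4 + -1*-4 + 0*-2 + -2*10 = 2
  c_3 = 0*-1 + -1*0 + 0*2 + -4*-4 + 0*-4 + -1*-4 + 0*-2 + -2*10 = 0
  c_4 = 0*-1 + 0*0 + 0*2 + -1*-4 + 0*-4 + 0*-4 + 0*-2 + 0*10 = 4
  c_5 = 0*-1 + 0*0 + 0*2 + 0*-4 + 0*-4 + 0*-4 + -1*-2 + 0*10 = 2
  c_6 = 0*-1 + 0*0 + 0*2 + 2*-4 + 0*-4 + 0*-4 + 0*-2 + 1*10 = 2
  c_7 = 0*-1 + 0*0 + 0*2 + 0*-4 + -1*-4 + 0*-4 + 0*-2 + 0*10 = 4
  c_8 = -1*-1 + 0*0 + 0*2 + 0*-4 + 0*-4 + 0*-4 + 0*-2 + 0*10 = 1
Writing each c_i in base p = 5:
  c_1 = 0
  c_2 = 2 = 2·5^0
  c_3 = 0
  c_4 = 4 = 4·5^0
  c_5 = 2 = 2·5^0
  c_6 = 2 = 2·5^0
  c_7 = 4 = 4·5^0
  c_8 = 1 = 1·5^0
p-restricted factor λ_0 = (0, 2, 0, 4, 2, 2, 4, 1)

((0, 2, 0, 4, 2, 2, 4, 1),)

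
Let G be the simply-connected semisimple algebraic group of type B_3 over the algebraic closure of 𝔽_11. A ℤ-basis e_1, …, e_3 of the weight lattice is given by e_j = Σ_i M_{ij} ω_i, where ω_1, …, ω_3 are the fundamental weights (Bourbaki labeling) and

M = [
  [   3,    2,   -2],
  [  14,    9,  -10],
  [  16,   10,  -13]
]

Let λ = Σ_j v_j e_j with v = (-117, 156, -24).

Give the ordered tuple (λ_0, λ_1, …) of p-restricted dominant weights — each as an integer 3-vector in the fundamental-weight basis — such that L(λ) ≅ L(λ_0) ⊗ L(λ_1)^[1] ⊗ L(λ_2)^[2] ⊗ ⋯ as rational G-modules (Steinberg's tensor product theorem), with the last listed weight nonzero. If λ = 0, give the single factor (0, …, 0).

((9, 6, 0),)

ω-coordinates c = M·v, v = (-117, 156, -24):
  c_1 = (3)·(-117) + 2·156 + (-2)·(-24) = 9
  c_2 = (14)·(-117) + 9·156 + (-10)·(-24) = 6
  c_3 = (16)·(-117) + 10·156 + (-13)·(-24) = 0
Writing each c_i in base p = 11:
  c_1 = 9 = 9·11^0
  c_2 = 6 = 6·11^0
  c_3 = 0
Factor λ_0 = (9, 6, 0)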